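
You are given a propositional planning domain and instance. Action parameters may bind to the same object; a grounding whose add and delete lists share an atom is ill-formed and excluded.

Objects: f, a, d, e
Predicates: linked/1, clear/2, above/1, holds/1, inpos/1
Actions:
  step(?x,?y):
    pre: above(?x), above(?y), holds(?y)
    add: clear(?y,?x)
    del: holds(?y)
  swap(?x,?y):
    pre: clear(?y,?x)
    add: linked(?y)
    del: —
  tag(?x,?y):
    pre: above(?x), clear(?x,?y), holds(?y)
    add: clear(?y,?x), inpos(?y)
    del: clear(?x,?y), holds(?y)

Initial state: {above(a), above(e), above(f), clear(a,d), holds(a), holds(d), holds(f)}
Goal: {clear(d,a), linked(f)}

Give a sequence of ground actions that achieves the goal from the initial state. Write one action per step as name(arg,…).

1. step(f,f)  →  {above(a), above(e), above(f), clear(a,d), clear(f,f), holds(a), holds(d)}
2. swap(f,f)  →  {above(a), above(e), above(f), clear(a,d), clear(f,f), holds(a), holds(d), linked(f)}
3. tag(a,d)  →  {above(a), above(e), above(f), clear(d,a), clear(f,f), holds(a), inpos(d), linked(f)}

step(f,f); swap(f,f); tag(a,d)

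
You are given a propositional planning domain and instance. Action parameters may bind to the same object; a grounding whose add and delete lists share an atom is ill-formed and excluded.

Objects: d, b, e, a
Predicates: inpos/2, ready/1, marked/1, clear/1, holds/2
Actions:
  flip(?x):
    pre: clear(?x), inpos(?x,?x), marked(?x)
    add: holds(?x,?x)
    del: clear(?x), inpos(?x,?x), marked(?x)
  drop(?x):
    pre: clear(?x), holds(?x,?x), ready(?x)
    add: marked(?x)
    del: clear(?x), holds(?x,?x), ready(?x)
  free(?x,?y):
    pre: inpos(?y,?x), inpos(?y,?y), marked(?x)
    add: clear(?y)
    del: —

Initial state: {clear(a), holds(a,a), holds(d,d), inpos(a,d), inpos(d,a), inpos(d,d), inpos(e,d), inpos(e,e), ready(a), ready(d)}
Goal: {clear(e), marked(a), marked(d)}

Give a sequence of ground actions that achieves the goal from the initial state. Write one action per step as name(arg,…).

1. drop(a)  →  {holds(d,d), inpos(a,d), inpos(d,a), inpos(d,d), inpos(e,d), inpos(e,e), marked(a), ready(d)}
2. free(a,d)  →  {clear(d), holds(d,d), inpos(a,d), inpos(d,a), inpos(d,d), inpos(e,d), inpos(e,e), marked(a), ready(d)}
3. drop(d)  →  {inpos(a,d), inpos(d,a), inpos(d,d), inpos(e,d), inpos(e,e), marked(a), marked(d)}
4. free(d,e)  →  {clear(e), inpos(a,d), inpos(d,a), inpos(d,d), inpos(e,d), inpos(e,e), marked(a), marked(d)}

drop(a); free(a,d); drop(d); free(d,e)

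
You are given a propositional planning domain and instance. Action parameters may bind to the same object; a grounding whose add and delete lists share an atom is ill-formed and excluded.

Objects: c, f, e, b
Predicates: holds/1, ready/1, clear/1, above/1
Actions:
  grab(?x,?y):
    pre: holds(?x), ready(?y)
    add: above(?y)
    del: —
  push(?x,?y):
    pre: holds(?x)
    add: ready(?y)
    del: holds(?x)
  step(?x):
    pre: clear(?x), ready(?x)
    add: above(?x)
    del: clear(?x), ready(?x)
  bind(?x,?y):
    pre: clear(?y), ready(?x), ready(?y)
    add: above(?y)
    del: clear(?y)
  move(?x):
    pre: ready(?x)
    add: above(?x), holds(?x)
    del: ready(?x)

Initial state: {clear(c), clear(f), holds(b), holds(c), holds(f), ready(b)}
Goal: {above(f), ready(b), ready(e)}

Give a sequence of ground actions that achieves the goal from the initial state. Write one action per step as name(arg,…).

push(c,f); grab(f,f); push(f,e)

1. push(c,f)  →  {clear(c), clear(f), holds(b), holds(f), ready(b), ready(f)}
2. grab(f,f)  →  {above(f), clear(c), clear(f), holds(b), holds(f), ready(b), ready(f)}
3. push(f,e)  →  {above(f), clear(c), clear(f), holds(b), ready(b), ready(e), ready(f)}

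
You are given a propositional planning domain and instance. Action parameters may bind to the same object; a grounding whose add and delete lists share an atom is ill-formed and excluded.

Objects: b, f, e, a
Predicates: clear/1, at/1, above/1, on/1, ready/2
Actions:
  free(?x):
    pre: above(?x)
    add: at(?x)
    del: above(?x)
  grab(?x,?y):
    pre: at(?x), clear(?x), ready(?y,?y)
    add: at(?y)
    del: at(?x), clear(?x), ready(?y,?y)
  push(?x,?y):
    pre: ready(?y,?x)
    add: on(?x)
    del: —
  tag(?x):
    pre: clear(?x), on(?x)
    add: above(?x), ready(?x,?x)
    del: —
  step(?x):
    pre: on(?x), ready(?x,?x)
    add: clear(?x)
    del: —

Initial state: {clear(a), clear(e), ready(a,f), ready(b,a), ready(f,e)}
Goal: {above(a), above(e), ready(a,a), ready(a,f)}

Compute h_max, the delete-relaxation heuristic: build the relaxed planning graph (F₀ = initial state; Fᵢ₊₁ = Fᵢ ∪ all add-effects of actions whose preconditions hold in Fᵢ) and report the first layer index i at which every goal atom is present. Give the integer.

F0 = init (5 atoms)
F1 = F0 ∪ {on(a), on(e), on(f)}  (8 atoms)
F2 = F1 ∪ {above(a), above(e), ready(a,a), ready(e,e)}  (12 atoms)
goal ⊆ F2  ⇒  h_max = 2

2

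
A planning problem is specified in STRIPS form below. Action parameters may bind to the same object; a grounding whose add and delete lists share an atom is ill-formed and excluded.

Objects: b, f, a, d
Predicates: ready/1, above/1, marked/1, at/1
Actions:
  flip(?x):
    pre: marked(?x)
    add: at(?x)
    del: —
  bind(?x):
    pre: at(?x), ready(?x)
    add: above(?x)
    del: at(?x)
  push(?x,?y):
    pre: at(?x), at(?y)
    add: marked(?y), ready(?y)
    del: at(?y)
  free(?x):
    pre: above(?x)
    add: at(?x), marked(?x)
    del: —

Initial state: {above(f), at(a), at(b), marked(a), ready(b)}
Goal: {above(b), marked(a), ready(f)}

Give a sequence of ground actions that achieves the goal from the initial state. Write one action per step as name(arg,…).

bind(b); free(f); push(f,f)

1. bind(b)  →  {above(b), above(f), at(a), marked(a), ready(b)}
2. free(f)  →  {above(b), above(f), at(a), at(f), marked(a), marked(f), ready(b)}
3. push(f,f)  →  {above(b), above(f), at(a), marked(a), marked(f), ready(b), ready(f)}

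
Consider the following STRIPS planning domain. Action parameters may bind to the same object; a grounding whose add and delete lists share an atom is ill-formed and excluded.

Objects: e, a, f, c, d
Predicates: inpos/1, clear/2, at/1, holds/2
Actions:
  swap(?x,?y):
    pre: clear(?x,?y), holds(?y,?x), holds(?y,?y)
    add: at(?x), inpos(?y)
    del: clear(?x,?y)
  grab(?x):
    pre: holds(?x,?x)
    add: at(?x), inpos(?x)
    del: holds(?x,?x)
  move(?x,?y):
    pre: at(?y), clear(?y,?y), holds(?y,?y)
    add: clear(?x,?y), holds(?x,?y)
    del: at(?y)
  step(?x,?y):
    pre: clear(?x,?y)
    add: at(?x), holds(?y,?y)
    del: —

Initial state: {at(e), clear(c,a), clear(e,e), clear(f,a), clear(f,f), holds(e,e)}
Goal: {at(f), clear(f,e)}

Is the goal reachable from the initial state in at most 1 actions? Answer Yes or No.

1. move(f,e)  →  {clear(c,a), clear(e,e), clear(f,a), clear(f,e), clear(f,f), holds(e,e), holds(f,e)}
2. step(f,e)  →  {at(f), clear(c,a), clear(e,e), clear(f,a), clear(f,e), clear(f,f), holds(e,e), holds(f,e)}
optimal plan length = 2; 2 > 1

No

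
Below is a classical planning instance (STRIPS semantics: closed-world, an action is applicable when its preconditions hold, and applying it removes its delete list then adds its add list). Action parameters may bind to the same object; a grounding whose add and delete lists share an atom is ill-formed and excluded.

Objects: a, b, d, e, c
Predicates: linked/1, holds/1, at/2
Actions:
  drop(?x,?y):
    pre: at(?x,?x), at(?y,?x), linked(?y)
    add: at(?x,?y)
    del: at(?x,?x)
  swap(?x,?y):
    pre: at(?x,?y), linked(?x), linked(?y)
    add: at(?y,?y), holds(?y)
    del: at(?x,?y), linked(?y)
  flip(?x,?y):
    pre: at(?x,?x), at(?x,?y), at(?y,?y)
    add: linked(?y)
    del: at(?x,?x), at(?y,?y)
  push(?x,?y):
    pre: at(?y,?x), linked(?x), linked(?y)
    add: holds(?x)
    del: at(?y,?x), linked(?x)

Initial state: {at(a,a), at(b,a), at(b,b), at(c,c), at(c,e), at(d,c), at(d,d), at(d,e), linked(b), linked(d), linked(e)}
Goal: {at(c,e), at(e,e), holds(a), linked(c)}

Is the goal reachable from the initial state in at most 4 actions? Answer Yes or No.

Yes

1. swap(d,e)  →  {at(a,a), at(b,a), at(b,b), at(c,c), at(c,e), at(d,c), at(d,d), at(e,e), holds(e), linked(b), linked(d)}
2. flip(a,a)  →  {at(b,a), at(b,b), at(c,c), at(c,e), at(d,c), at(d,d), at(e,e), holds(e), linked(a), linked(b), linked(d)}
3. swap(b,a)  →  {at(a,a), at(b,b), at(c,c), at(c,e), at(d,c), at(d,d), at(e,e), holds(a), holds(e), linked(b), linked(d)}
4. flip(d,c)  →  {at(a,a), at(b,b), at(c,e), at(d,c), at(e,e), holds(a), holds(e), linked(b), linked(c), linked(d)}
optimal plan length = 4; 4 ≤ 4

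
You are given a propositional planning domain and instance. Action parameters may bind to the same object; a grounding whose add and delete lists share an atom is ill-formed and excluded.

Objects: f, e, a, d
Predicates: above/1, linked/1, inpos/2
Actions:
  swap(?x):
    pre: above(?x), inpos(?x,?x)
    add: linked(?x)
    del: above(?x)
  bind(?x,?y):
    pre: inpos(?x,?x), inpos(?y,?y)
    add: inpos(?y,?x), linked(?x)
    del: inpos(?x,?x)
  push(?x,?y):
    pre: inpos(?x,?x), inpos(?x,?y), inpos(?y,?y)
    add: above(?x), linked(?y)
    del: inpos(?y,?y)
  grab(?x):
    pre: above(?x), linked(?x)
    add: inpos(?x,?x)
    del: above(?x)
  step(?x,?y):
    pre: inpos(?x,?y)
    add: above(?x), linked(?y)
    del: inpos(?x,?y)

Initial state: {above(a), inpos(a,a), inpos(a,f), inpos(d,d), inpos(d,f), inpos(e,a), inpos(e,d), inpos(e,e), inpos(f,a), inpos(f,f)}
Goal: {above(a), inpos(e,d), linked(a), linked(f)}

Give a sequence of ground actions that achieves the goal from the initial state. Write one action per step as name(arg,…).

1. swap(a)  →  {inpos(a,a), inpos(a,f), inpos(d,d), inpos(d,f), inpos(e,a), inpos(e,d), inpos(e,e), inpos(f,a), inpos(f,f), linked(a)}
2. push(a,f)  →  {above(a), inpos(a,a), inpos(a,f), inpos(d,d), inpos(d,f), inpos(e,a), inpos(e,d), inpos(e,e), inpos(f,a), linked(a), linked(f)}

swap(a); push(a,f)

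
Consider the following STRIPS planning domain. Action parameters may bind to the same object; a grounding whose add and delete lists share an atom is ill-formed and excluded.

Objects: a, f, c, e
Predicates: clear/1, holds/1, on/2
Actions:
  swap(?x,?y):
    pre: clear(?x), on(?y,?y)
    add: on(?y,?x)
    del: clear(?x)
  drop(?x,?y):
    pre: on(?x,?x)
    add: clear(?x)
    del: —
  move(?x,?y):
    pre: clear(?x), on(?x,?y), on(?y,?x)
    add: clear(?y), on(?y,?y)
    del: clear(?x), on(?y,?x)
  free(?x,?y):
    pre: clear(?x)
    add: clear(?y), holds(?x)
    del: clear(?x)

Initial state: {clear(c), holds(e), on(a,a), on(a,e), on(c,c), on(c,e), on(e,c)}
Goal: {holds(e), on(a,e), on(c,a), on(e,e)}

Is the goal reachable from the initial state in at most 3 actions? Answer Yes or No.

Yes

1. drop(a,a)  →  {clear(a), clear(c), holds(e), on(a,a), on(a,e), on(c,c), on(c,e), on(e,c)}
2. swap(a,c)  →  {clear(c), holds(e), on(a,a), on(a,e), on(c,a), on(c,c), on(c,e), on(e,c)}
3. move(c,e)  →  {clear(e), holds(e), on(a,a), on(a,e), on(c,a), on(c,c), on(c,e), on(e,e)}
optimal plan length = 3; 3 ≤ 3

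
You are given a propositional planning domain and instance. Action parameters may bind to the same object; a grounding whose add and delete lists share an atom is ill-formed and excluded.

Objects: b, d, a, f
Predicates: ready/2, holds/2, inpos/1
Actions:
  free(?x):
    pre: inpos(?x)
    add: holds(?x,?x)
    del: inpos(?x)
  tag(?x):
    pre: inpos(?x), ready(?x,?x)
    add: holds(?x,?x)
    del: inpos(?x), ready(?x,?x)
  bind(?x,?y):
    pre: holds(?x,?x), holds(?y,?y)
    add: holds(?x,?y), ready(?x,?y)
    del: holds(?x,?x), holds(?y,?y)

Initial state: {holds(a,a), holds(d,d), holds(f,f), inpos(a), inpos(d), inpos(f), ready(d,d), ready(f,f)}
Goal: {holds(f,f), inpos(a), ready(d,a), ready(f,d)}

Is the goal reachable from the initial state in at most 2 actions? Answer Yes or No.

1. bind(d,a)  →  {holds(d,a), holds(f,f), inpos(a), inpos(d), inpos(f), ready(d,a), ready(d,d), ready(f,f)}
2. free(d)  →  {holds(d,a), holds(d,d), holds(f,f), inpos(a), inpos(f), ready(d,a), ready(d,d), ready(f,f)}
3. bind(f,d)  →  {holds(d,a), holds(f,d), inpos(a), inpos(f), ready(d,a), ready(d,d), ready(f,d), ready(f,f)}
4. free(f)  →  {holds(d,a), holds(f,d), holds(f,f), inpos(a), ready(d,a), ready(d,d), ready(f,d), ready(f,f)}
optimal plan length = 4; 4 > 2

No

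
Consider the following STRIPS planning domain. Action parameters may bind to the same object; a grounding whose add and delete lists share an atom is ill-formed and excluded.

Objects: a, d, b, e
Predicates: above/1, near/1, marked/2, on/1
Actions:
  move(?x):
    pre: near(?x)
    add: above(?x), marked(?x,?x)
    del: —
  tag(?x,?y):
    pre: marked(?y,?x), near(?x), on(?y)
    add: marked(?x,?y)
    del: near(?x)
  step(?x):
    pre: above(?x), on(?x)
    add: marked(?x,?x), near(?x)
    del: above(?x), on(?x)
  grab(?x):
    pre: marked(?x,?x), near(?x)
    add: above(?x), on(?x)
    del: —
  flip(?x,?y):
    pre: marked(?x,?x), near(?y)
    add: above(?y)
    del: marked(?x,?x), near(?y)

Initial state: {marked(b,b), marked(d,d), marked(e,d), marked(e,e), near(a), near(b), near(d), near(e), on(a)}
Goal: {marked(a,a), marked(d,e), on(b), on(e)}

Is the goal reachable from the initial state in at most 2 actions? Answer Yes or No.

No

1. move(a)  →  {above(a), marked(a,a), marked(b,b), marked(d,d), marked(e,d), marked(e,e), near(a), near(b), near(d), near(e), on(a)}
2. grab(b)  →  {above(a), above(b), marked(a,a), marked(b,b), marked(d,d), marked(e,d), marked(e,e), near(a), near(b), near(d), near(e), on(a), on(b)}
3. grab(e)  →  {above(a), above(b), above(e), marked(a,a), marked(b,b), marked(d,d), marked(e,d), marked(e,e), near(a), near(b), near(d), near(e), on(a), on(b), on(e)}
4. tag(d,e)  →  {above(a), above(b), above(e), marked(a,a), marked(b,b), marked(d,d), marked(d,e), marked(e,d), marked(e,e), near(a), near(b), near(e), on(a), on(b), on(e)}
optimal plan length = 4; 4 > 2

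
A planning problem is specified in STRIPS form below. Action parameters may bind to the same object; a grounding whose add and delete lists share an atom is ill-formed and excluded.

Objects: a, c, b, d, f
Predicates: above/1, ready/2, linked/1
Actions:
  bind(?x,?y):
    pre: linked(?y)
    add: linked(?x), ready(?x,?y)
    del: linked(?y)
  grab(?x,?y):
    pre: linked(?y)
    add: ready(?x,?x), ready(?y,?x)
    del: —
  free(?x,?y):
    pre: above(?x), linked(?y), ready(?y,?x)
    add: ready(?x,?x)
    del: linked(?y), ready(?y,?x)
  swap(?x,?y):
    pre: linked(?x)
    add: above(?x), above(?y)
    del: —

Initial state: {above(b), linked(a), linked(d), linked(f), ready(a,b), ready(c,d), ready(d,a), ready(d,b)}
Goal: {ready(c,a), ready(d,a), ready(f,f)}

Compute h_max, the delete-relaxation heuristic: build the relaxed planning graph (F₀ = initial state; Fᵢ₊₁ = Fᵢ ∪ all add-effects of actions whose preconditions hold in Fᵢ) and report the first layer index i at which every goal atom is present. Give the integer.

1

F0 = init (8 atoms)
F1 = F0 ∪ {above(a), above(c), above(d), above(f), linked(b), linked(c), ready(a,a), ready(a,c), ready(a,d), ready(a,f), ready(b,a), ready(b,b), ready(b,d), ready(b,f), ready(c,a), ready(c,c), ready(c,f), ready(d,c), ready(d,d), ready(d,f), ready(f,a), ready(f,b), ready(f,c), ready(f,d), ready(f,f)}  (33 atoms)
goal ⊆ F1  ⇒  h_max = 1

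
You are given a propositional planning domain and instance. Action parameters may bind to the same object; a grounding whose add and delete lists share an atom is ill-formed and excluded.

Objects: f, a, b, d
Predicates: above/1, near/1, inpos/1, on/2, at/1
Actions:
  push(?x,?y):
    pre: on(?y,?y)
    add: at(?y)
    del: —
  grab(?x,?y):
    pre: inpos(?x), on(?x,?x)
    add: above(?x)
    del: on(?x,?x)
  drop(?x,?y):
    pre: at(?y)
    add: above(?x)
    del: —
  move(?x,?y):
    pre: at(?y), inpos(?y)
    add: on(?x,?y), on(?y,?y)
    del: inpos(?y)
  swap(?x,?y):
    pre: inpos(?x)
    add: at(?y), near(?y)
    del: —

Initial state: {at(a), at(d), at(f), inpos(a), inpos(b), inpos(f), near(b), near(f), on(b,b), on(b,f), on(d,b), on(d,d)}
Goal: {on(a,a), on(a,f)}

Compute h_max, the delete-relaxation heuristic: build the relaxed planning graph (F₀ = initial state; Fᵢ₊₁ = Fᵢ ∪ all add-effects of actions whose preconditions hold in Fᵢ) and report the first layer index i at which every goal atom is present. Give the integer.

F0 = init (12 atoms)
F1 = F0 ∪ {above(a), above(b), above(d), above(f), at(b), near(a), near(d), on(a,a), on(a,f), on(b,a), on(d,a), on(d,f), on(f,a), on(f,f)}  (26 atoms)
goal ⊆ F1  ⇒  h_max = 1

1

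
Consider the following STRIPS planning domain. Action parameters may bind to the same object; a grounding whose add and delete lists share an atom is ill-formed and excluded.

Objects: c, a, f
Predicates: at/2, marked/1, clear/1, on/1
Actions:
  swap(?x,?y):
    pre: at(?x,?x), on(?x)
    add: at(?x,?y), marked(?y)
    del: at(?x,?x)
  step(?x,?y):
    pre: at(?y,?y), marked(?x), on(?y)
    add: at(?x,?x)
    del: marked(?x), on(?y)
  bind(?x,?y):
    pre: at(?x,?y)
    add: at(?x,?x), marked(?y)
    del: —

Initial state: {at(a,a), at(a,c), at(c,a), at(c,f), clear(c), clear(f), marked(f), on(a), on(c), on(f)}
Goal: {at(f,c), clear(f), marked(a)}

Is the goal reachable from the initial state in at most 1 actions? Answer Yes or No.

1. step(f,a)  →  {at(a,a), at(a,c), at(c,a), at(c,f), at(f,f), clear(c), clear(f), on(c), on(f)}
2. swap(f,c)  →  {at(a,a), at(a,c), at(c,a), at(c,f), at(f,c), clear(c), clear(f), marked(c), on(c), on(f)}
3. bind(c,a)  →  {at(a,a), at(a,c), at(c,a), at(c,c), at(c,f), at(f,c), clear(c), clear(f), marked(a), marked(c), on(c), on(f)}
optimal plan length = 3; 3 > 1

No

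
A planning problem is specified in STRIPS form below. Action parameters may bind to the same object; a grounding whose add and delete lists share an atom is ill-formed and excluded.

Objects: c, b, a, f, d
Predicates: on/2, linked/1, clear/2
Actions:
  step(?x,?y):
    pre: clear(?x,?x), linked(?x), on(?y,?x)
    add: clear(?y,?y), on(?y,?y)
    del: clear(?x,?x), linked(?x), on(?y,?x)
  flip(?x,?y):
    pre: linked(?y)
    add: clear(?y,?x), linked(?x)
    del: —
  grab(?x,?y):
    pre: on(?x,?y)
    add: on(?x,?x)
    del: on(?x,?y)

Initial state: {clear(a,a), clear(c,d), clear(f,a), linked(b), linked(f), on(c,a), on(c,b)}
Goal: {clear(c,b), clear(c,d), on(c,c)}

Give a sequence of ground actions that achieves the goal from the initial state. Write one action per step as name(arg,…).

flip(c,b); flip(b,c); grab(c,b)

1. flip(c,b)  →  {clear(a,a), clear(b,c), clear(c,d), clear(f,a), linked(b), linked(c), linked(f), on(c,a), on(c,b)}
2. flip(b,c)  →  {clear(a,a), clear(b,c), clear(c,b), clear(c,d), clear(f,a), linked(b), linked(c), linked(f), on(c,a), on(c,b)}
3. grab(c,b)  →  {clear(a,a), clear(b,c), clear(c,b), clear(c,d), clear(f,a), linked(b), linked(c), linked(f), on(c,a), on(c,c)}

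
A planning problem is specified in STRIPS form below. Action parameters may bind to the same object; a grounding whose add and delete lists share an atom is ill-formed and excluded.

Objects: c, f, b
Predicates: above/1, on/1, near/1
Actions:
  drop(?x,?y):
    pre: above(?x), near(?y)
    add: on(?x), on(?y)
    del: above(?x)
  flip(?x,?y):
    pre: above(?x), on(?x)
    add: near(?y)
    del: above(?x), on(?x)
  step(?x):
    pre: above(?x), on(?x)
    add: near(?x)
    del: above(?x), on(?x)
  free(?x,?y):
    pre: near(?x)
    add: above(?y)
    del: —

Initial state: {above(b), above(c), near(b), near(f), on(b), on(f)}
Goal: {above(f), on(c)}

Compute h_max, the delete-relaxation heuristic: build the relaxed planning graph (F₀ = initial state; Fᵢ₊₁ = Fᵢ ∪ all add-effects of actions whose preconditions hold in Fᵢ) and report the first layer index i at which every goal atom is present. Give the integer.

F0 = init (6 atoms)
F1 = F0 ∪ {above(f), near(c), on(c)}  (9 atoms)
goal ⊆ F1  ⇒  h_max = 1

1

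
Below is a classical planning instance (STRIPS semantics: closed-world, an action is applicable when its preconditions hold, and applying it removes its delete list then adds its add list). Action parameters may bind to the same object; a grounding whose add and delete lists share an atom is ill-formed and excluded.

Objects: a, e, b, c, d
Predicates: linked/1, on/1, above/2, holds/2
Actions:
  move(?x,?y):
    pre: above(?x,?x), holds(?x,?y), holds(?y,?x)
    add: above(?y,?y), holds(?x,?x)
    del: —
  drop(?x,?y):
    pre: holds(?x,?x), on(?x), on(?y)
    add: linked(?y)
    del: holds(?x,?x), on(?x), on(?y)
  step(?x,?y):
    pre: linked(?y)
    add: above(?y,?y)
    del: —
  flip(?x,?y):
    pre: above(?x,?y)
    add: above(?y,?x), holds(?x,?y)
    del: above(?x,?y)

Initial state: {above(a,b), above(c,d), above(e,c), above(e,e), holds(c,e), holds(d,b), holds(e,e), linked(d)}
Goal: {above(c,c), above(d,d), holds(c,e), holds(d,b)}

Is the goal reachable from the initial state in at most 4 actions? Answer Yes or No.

1. step(a,d)  →  {above(a,b), above(c,d), above(d,d), above(e,c), above(e,e), holds(c,e), holds(d,b), holds(e,e), linked(d)}
2. flip(e,c)  →  {above(a,b), above(c,d), above(c,e), above(d,d), above(e,e), holds(c,e), holds(d,b), holds(e,c), holds(e,e), linked(d)}
3. move(e,c)  →  {above(a,b), above(c,c), above(c,d), above(c,e), above(d,d), above(e,e), holds(c,e), holds(d,b), holds(e,c), holds(e,e), linked(d)}
optimal plan length = 3; 3 ≤ 4

Yes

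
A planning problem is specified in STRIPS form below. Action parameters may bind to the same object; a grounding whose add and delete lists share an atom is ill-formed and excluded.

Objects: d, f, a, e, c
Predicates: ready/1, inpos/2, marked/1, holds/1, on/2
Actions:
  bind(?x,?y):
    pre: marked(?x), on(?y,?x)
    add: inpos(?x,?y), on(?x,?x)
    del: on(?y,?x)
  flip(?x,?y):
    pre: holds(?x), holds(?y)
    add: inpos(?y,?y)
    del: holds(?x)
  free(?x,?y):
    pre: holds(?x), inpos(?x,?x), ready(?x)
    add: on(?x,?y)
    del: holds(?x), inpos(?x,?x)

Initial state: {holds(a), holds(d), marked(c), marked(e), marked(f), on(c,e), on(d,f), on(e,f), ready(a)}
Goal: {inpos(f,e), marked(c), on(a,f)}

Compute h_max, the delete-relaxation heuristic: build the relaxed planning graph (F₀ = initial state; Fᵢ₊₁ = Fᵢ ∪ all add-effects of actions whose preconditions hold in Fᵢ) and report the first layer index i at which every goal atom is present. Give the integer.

F0 = init (9 atoms)
F1 = F0 ∪ {inpos(a,a), inpos(d,d), inpos(e,c), inpos(f,d), inpos(f,e), on(e,e), on(f,f)}  (16 atoms)
F2 = F1 ∪ {on(a,a), on(a,c), on(a,d), on(a,e), on(a,f)}  (21 atoms)
goal ⊆ F2  ⇒  h_max = 2

2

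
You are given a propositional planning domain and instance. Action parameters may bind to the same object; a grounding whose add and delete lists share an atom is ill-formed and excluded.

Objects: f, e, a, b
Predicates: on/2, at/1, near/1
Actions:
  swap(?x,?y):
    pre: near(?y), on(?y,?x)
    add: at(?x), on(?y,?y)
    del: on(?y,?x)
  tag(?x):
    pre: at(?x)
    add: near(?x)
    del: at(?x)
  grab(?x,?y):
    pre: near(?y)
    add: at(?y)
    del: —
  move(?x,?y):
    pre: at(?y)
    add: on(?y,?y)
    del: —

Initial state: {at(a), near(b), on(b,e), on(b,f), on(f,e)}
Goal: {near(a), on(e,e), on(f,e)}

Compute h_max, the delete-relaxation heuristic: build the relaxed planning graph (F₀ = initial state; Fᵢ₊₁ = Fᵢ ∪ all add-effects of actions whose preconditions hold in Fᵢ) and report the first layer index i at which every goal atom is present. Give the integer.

F0 = init (5 atoms)
F1 = F0 ∪ {at(b), at(e), at(f), near(a), on(a,a), on(b,b)}  (11 atoms)
F2 = F1 ∪ {near(e), near(f), on(e,e), on(f,f)}  (15 atoms)
goal ⊆ F2  ⇒  h_max = 2

2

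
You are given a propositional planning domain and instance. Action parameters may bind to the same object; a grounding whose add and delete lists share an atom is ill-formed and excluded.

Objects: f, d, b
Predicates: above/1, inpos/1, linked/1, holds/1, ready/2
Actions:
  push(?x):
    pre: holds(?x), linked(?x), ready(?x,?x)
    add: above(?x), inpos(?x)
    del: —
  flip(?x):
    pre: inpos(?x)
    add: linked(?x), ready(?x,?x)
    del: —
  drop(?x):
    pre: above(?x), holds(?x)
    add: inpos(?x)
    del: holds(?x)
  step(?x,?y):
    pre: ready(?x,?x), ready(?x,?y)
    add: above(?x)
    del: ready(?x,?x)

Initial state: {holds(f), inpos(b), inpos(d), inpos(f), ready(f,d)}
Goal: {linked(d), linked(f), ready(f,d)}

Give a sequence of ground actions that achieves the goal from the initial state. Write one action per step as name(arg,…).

1. flip(f)  →  {holds(f), inpos(b), inpos(d), inpos(f), linked(f), ready(f,d), ready(f,f)}
2. flip(d)  →  {holds(f), inpos(b), inpos(d), inpos(f), linked(d), linked(f), ready(d,d), ready(f,d), ready(f,f)}

flip(f); flip(d)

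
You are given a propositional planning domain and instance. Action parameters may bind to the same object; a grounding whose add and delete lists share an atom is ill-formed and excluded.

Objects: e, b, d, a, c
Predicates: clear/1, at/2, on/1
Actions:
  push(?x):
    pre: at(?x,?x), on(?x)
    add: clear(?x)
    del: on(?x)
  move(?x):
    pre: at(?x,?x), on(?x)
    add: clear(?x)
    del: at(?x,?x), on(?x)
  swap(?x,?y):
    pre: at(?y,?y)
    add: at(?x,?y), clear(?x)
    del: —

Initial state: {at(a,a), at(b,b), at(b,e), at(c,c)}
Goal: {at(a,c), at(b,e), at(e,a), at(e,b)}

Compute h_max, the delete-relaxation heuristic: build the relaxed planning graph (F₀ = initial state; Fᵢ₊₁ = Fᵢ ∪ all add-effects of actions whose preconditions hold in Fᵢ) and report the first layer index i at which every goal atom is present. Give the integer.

F0 = init (4 atoms)
F1 = F0 ∪ {at(a,b), at(a,c), at(b,a), at(b,c), at(c,a), at(c,b), at(d,a), at(d,b), at(d,c), at(e,a), at(e,b), at(e,c), clear(a), clear(b), clear(c), clear(d), clear(e)}  (21 atoms)
goal ⊆ F1  ⇒  h_max = 1

1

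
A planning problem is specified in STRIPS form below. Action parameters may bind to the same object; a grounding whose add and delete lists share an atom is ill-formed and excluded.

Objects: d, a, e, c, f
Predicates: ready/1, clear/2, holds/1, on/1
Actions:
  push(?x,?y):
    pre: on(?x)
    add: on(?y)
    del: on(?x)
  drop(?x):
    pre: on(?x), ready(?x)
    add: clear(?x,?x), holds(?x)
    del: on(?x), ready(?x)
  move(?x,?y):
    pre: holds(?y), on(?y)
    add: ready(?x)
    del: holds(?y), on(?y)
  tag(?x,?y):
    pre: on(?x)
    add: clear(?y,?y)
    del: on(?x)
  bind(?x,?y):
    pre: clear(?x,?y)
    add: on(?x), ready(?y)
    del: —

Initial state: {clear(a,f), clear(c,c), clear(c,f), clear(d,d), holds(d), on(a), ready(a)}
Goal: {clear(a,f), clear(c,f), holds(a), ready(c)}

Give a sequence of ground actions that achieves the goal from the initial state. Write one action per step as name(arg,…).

1. drop(a)  →  {clear(a,a), clear(a,f), clear(c,c), clear(c,f), clear(d,d), holds(a), holds(d)}
2. bind(c,c)  →  {clear(a,a), clear(a,f), clear(c,c), clear(c,f), clear(d,d), holds(a), holds(d), on(c), ready(c)}

drop(a); bind(c,c)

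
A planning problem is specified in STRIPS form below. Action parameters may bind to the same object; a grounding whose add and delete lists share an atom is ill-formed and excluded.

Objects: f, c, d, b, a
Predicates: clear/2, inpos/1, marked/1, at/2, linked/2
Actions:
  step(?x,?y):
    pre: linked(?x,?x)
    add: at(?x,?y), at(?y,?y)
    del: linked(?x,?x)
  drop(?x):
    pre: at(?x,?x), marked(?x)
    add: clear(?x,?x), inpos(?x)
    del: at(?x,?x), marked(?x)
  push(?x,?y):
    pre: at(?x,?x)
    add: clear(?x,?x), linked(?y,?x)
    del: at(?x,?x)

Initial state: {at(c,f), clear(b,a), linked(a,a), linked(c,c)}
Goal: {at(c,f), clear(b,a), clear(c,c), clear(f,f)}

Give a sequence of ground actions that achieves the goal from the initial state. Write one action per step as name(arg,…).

step(c,f); step(a,c); push(f,f); push(c,f)

1. step(c,f)  →  {at(c,f), at(f,f), clear(b,a), linked(a,a)}
2. step(a,c)  →  {at(a,c), at(c,c), at(c,f), at(f,f), clear(b,a)}
3. push(f,f)  →  {at(a,c), at(c,c), at(c,f), clear(b,a), clear(f,f), linked(f,f)}
4. push(c,f)  →  {at(a,c), at(c,f), clear(b,a), clear(c,c), clear(f,f), linked(f,c), linked(f,f)}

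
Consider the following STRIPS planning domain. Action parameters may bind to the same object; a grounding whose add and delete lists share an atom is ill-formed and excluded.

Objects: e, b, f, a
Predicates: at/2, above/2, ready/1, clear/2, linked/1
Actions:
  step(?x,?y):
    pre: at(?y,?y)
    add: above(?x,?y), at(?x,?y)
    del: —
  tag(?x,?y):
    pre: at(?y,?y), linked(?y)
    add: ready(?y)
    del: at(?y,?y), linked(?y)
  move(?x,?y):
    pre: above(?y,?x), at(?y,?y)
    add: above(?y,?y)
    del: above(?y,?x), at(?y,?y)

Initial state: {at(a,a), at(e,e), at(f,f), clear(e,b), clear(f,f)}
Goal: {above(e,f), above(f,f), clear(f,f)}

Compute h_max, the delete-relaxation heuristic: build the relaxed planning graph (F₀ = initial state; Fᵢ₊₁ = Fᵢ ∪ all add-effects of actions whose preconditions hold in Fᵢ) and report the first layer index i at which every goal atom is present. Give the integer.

F0 = init (5 atoms)
F1 = F0 ∪ {above(a,a), above(a,e), above(a,f), above(b,a), above(b,e), above(b,f), above(e,a), above(e,e), above(e,f), above(f,a), above(f,e), above(f,f), at(a,e), at(a,f), at(b,a), at(b,e), at(b,f), at(e,a), at(e,f), at(f,a), at(f,e)}  (26 atoms)
goal ⊆ F1  ⇒  h_max = 1

1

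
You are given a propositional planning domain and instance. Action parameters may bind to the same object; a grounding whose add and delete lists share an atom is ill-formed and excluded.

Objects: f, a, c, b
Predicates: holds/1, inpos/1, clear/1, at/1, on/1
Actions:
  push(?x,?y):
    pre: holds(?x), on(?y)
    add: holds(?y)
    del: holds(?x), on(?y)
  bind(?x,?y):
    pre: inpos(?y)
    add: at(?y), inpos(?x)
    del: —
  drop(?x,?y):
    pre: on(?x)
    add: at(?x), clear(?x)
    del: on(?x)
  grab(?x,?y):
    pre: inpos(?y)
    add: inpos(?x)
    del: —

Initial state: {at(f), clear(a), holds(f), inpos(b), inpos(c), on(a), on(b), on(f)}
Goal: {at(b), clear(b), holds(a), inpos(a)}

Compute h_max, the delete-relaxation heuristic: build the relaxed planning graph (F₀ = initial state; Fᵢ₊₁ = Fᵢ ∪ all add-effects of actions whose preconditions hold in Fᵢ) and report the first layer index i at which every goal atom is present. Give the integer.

F0 = init (8 atoms)
F1 = F0 ∪ {at(a), at(b), at(c), clear(b), clear(f), holds(a), holds(b), inpos(a), inpos(f)}  (17 atoms)
goal ⊆ F1  ⇒  h_max = 1

1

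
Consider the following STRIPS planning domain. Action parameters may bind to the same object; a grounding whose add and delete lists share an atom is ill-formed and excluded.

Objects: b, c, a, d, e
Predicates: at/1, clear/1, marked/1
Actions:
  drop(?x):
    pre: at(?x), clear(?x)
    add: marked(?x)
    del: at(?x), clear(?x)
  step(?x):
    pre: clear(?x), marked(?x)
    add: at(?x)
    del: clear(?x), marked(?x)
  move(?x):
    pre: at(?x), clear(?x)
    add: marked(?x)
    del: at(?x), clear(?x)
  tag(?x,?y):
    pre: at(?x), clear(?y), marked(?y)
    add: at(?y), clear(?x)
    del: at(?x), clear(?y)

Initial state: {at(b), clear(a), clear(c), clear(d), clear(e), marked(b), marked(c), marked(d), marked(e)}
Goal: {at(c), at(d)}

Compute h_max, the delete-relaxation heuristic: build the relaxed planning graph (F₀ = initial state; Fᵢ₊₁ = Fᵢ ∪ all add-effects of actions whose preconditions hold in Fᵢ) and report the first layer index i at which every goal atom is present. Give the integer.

F0 = init (9 atoms)
F1 = F0 ∪ {at(c), at(d), at(e), clear(b)}  (13 atoms)
goal ⊆ F1  ⇒  h_max = 1

1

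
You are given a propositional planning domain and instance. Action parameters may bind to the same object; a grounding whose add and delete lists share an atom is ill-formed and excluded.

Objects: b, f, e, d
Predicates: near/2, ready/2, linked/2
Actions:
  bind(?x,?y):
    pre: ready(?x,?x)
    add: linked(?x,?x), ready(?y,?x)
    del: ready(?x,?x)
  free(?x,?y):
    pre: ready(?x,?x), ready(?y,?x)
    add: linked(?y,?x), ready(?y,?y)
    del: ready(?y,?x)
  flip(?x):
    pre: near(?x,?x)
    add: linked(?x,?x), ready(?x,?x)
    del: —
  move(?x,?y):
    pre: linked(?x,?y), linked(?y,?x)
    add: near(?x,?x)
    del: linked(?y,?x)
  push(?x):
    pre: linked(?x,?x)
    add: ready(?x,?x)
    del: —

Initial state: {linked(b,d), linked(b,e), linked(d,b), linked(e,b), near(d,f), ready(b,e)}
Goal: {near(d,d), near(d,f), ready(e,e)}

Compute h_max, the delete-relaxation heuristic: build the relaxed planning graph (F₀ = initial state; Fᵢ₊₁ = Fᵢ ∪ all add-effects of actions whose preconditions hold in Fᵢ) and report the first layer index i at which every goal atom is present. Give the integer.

2

F0 = init (6 atoms)
F1 = F0 ∪ {near(b,b), near(d,d), near(e,e)}  (9 atoms)
F2 = F1 ∪ {linked(b,b), linked(d,d), linked(e,e), ready(b,b), ready(d,d), ready(e,e)}  (15 atoms)
goal ⊆ F2  ⇒  h_max = 2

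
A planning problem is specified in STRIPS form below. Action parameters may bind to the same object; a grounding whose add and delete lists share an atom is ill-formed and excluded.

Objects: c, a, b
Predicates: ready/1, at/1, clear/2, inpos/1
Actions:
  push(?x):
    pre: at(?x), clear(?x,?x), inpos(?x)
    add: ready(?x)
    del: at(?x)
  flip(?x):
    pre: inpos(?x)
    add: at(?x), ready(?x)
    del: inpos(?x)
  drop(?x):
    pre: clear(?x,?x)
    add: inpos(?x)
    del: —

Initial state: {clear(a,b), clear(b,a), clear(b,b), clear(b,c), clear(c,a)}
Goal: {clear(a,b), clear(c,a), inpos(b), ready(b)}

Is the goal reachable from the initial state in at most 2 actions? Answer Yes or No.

1. drop(b)  →  {clear(a,b), clear(b,a), clear(b,b), clear(b,c), clear(c,a), inpos(b)}
2. flip(b)  →  {at(b), clear(a,b), clear(b,a), clear(b,b), clear(b,c), clear(c,a), ready(b)}
3. drop(b)  →  {at(b), clear(a,b), clear(b,a), clear(b,b), clear(b,c), clear(c,a), inpos(b), ready(b)}
optimal plan length = 3; 3 > 2

No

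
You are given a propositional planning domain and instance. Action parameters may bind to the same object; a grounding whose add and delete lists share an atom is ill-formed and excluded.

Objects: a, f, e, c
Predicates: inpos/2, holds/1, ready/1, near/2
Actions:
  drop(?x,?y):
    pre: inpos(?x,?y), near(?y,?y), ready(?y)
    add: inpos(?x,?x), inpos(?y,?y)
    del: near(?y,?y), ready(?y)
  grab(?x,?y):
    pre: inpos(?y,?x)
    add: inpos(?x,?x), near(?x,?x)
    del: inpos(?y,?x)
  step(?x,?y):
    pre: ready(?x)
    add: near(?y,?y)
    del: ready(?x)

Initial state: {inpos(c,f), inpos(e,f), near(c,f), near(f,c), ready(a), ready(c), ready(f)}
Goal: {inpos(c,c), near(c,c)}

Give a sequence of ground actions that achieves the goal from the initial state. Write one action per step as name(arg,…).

grab(f,e); drop(c,f); step(a,c)

1. grab(f,e)  →  {inpos(c,f), inpos(f,f), near(c,f), near(f,c), near(f,f), ready(a), ready(c), ready(f)}
2. drop(c,f)  →  {inpos(c,c), inpos(c,f), inpos(f,f), near(c,f), near(f,c), ready(a), ready(c)}
3. step(a,c)  →  {inpos(c,c), inpos(c,f), inpos(f,f), near(c,c), near(c,f), near(f,c), ready(c)}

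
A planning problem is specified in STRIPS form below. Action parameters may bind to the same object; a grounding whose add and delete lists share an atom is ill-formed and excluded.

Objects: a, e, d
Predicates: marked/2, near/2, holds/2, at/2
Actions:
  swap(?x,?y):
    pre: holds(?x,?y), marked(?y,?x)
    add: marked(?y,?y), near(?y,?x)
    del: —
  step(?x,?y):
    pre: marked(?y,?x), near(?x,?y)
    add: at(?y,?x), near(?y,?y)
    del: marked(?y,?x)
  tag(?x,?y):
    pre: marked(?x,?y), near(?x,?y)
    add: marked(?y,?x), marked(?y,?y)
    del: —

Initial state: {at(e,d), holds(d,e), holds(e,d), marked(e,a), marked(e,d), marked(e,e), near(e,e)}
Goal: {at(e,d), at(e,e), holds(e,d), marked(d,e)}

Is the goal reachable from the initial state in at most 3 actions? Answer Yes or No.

Yes

1. swap(d,e)  →  {at(e,d), holds(d,e), holds(e,d), marked(e,a), marked(e,d), marked(e,e), near(e,d), near(e,e)}
2. step(e,e)  →  {at(e,d), at(e,e), holds(d,e), holds(e,d), marked(e,a), marked(e,d), near(e,d), near(e,e)}
3. tag(e,d)  →  {at(e,d), at(e,e), holds(d,e), holds(e,d), marked(d,d), marked(d,e), marked(e,a), marked(e,d), near(e,d), near(e,e)}
optimal plan length = 3; 3 ≤ 3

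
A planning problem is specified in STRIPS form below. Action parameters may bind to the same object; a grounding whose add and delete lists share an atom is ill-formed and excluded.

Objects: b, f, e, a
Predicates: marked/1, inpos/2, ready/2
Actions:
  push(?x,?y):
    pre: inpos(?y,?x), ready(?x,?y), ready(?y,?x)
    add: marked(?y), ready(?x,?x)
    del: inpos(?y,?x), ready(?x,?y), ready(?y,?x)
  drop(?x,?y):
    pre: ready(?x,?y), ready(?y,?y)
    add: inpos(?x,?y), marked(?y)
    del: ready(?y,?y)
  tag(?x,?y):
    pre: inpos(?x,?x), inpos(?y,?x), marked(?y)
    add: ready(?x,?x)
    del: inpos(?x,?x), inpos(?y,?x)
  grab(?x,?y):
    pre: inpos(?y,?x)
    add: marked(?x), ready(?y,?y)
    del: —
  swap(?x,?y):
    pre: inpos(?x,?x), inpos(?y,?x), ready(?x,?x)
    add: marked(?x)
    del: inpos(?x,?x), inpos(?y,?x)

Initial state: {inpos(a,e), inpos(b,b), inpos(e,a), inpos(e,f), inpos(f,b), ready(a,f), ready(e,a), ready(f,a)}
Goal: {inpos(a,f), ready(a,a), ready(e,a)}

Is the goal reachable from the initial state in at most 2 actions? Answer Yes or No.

1. grab(b,f)  →  {inpos(a,e), inpos(b,b), inpos(e,a), inpos(e,f), inpos(f,b), marked(b), ready(a,f), ready(e,a), ready(f,a), ready(f,f)}
2. drop(a,f)  →  {inpos(a,e), inpos(a,f), inpos(b,b), inpos(e,a), inpos(e,f), inpos(f,b), marked(b), marked(f), ready(a,f), ready(e,a), ready(f,a)}
3. grab(f,a)  →  {inpos(a,e), inpos(a,f), inpos(b,b), inpos(e,a), inpos(e,f), inpos(f,b), marked(b), marked(f), ready(a,a), ready(a,f), ready(e,a), ready(f,a)}
optimal plan length = 3; 3 > 2

No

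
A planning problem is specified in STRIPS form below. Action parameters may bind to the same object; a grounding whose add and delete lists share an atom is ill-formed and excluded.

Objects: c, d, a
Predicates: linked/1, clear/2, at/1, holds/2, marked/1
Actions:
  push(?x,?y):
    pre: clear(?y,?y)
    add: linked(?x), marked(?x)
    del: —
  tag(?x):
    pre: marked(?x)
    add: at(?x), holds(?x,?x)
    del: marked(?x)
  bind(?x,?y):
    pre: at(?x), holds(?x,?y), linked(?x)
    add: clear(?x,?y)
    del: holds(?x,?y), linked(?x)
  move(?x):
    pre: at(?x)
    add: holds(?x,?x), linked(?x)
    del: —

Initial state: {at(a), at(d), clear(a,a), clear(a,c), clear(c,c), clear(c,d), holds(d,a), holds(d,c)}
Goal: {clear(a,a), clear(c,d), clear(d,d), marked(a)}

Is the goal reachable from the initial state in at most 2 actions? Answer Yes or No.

1. push(a,c)  →  {at(a), at(d), clear(a,a), clear(a,c), clear(c,c), clear(c,d), holds(d,a), holds(d,c), linked(a), marked(a)}
2. move(d)  →  {at(a), at(d), clear(a,a), clear(a,c), clear(c,c), clear(c,d), holds(d,a), holds(d,c), holds(d,d), linked(a), linked(d), marked(a)}
3. bind(d,d)  →  {at(a), at(d), clear(a,a), clear(a,c), clear(c,c), clear(c,d), clear(d,d), holds(d,a), holds(d,c), linked(a), marked(a)}
optimal plan length = 3; 3 > 2

No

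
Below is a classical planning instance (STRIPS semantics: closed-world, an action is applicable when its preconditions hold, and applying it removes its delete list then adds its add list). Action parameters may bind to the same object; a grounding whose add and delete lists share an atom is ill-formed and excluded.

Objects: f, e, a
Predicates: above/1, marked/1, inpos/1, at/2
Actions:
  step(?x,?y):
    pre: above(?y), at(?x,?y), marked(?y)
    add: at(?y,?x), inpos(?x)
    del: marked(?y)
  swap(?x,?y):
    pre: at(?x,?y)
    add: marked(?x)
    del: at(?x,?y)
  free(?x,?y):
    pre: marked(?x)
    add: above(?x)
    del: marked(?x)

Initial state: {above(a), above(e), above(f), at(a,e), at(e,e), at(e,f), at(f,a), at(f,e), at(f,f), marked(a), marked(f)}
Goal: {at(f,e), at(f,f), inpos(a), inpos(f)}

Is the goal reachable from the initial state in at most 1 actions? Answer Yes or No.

1. step(f,a)  →  {above(a), above(e), above(f), at(a,e), at(a,f), at(e,e), at(e,f), at(f,a), at(f,e), at(f,f), inpos(f), marked(f)}
2. step(a,f)  →  {above(a), above(e), above(f), at(a,e), at(a,f), at(e,e), at(e,f), at(f,a), at(f,e), at(f,f), inpos(a), inpos(f)}
optimal plan length = 2; 2 > 1

No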